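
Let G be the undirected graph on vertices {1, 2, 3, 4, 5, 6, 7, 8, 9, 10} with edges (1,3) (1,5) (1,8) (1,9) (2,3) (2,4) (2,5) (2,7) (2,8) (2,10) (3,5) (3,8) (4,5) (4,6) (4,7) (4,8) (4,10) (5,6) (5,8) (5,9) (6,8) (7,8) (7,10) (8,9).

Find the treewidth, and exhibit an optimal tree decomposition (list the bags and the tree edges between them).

Treewidth 3.
Bags: B1 = {2, 4, 5, 8}  B2 = {2, 4, 7, 8}  B3 = {2, 4, 7, 10}  B4 = {4, 5, 6, 8}  B5 = {2, 3, 5, 8}  B6 = {1, 3, 5, 8}  B7 = {1, 5, 8, 9}
Tree: B1–B2, B2–B3, B1–B4, B1–B5, B5–B6, B6–B7

Each bag holds 4 vertices, so the decomposition has width 3, which upper-bounds the treewidth. For the lower bound, the 4 vertices {1, 5, 8, 9} are pairwise adjacent, and any tree decomposition puts a clique entirely inside one bag — forcing width ≥ 3. Therefore the treewidth is 3.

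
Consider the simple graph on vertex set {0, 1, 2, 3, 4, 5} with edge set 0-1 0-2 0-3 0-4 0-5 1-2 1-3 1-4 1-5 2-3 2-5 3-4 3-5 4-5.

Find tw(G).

4

A width-4 tree decomposition is:
Bags: B1 = {0, 1, 3, 4, 5}  B2 = {0, 1, 2, 3, 5}
Tree: B1–B2
The largest bag has 5 vertices, giving width 4; this decomposition certifies tw(G) ≤ 4. For the lower bound, the 5 vertices {0, 1, 2, 3, 5} are pairwise adjacent, and any tree decomposition puts a clique entirely inside one bag — forcing width ≥ 4. Therefore the treewidth is 4.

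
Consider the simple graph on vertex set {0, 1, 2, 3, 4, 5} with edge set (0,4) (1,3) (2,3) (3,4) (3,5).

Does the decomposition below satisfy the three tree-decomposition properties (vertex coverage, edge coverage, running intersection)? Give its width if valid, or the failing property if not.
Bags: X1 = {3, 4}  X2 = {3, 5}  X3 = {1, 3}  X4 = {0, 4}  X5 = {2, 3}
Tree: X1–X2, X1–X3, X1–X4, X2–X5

Every vertex of G appears in some bag (union = {0, 1, 2, 3, 4, 5}); every edge is covered by a bag; and for each vertex v the set of bags containing v is connected in the bag tree. The decomposition is therefore valid. The largest bag has 2 vertices, so the width is 1.

Yes; width 1.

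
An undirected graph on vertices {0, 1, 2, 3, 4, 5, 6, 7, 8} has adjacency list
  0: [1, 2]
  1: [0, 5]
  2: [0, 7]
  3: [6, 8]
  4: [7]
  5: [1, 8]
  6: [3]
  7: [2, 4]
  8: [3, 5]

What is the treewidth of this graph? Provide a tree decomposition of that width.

Treewidth 1.
Bags: B1 = {4, 7}  B2 = {2, 7}  B3 = {0, 2}  B4 = {0, 1}  B5 = {1, 5}  B6 = {5, 8}  B7 = {3, 8}  B8 = {3, 6}
Tree: B1–B2, B2–B3, B3–B4, B4–B5, B5–B6, B6–B7, B7–B8

Every bag has size at most 2, so the width is 2 − 1 = 1 and tw(G) ≤ 1. Any graph with an edge has treewidth ≥ 1, and G has the edge 4–7. Combining the bounds, tw(G) = 1.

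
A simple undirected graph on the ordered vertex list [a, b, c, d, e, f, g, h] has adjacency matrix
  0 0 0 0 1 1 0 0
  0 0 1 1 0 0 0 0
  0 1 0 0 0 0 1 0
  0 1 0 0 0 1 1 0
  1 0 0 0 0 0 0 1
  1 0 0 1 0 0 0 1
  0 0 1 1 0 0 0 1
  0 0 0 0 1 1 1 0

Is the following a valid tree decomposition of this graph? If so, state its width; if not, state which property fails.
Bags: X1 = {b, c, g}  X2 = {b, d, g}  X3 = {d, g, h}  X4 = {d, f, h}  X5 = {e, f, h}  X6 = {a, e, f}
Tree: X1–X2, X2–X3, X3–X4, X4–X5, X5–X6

Yes; width 2.

Checking the three conditions: (i) the bags cover all of {a, b, c, d, e, f, g, h}; (ii) for each edge, some bag contains both endpoints; (iii) the bags containing any fixed vertex form a subtree. All hold, so the decomposition is valid with width 3 − 1 = 2.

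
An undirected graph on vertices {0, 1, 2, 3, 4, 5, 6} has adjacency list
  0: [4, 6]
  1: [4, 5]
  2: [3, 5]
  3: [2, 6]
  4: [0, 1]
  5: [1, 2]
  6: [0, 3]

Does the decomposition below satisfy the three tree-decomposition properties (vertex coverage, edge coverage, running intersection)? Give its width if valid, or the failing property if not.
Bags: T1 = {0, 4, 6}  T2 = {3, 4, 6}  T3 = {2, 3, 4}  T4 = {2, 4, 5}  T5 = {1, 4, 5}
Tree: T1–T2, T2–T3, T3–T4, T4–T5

Checking the three conditions: (i) the bags cover all of {0, 1, 2, 3, 4, 5, 6}; (ii) for each edge, some bag contains both endpoints; (iii) the bags containing any fixed vertex form a subtree. All hold, so the decomposition is valid with width 3 − 1 = 2.

Yes; width 2.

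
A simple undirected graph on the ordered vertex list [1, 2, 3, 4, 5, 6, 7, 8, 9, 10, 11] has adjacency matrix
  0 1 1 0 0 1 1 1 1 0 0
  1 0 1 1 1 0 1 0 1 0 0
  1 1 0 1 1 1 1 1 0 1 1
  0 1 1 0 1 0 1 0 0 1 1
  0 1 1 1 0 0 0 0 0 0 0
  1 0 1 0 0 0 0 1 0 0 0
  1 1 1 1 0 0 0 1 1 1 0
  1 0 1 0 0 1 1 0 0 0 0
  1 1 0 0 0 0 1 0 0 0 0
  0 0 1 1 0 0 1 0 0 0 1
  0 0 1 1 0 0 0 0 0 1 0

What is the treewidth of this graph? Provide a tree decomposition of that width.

Each bag holds 4 vertices, so the decomposition has width 3, which upper-bounds the treewidth. On the other hand G contains the 4-clique {1, 2, 7, 9}. A clique must lie in a single bag of any decomposition, so no decomposition can have width below 3. The upper and lower bounds meet at 3, so that is the treewidth.

Treewidth 3.
Bags: B1 = {3, 4, 7, 10}  B2 = {2, 3, 4, 7}  B3 = {3, 4, 10, 11}  B4 = {2, 3, 4, 5}  B5 = {1, 2, 3, 7}  B6 = {1, 3, 7, 8}  B7 = {1, 3, 6, 8}  B8 = {1, 2, 7, 9}
Tree: B1–B2, B1–B3, B2–B4, B2–B5, B5–B6, B6–B7, B5–B8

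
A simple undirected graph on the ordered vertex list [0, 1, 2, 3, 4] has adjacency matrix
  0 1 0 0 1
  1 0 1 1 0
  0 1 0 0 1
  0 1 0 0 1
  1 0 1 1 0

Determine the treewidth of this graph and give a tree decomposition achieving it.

Every bag has size at most 3, so the width is 3 − 1 = 2 and tw(G) ≤ 2. For the lower bound, G contains the cycle 4–3–1–2–4, so G is not a forest; only forests have treewidth ≤ 1, hence tw(G) ≥ 2. Therefore the treewidth is 2.

Treewidth 2.
One such decomposition:
Bags: B1 = {1, 3, 4}  B2 = {1, 2, 4}  B3 = {0, 1, 4}
Tree: B1–B2, B2–B3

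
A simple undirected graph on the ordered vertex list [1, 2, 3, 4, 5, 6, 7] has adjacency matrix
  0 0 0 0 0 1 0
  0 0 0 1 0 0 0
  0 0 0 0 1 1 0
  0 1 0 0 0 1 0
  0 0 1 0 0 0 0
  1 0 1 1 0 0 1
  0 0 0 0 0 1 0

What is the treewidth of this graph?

A width-1 tree decomposition is:
Bags: B1 = {4, 6}  B2 = {6, 7}  B3 = {3, 6}  B4 = {2, 4}  B5 = {1, 6}  B6 = {3, 5}
Tree: B1–B2, B2–B3, B1–B4, B2–B5, B3–B6
The largest bag has 2 vertices, giving width 1; this decomposition certifies tw(G) ≤ 1. Since G has at least one edge (e.g. 4–6), it is not an edgeless graph, so tw(G) ≥ 1. The upper and lower bounds meet at 1, so that is the treewidth.

1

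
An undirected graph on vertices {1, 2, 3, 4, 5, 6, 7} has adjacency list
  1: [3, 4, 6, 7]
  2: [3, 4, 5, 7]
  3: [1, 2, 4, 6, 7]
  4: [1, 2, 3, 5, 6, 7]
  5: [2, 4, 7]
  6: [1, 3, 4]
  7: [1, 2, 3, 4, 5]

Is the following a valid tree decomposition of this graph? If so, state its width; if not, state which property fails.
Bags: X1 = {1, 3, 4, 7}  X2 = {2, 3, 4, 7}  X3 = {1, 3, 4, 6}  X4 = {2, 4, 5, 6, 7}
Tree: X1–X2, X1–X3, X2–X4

No — bags containing vertex 6 are not connected in the tree.

A tree decomposition must satisfy three properties: every vertex lies in some bag; for every edge, both endpoints lie together in some bag; and for every vertex, the bags containing it form a connected subtree. Here bags containing vertex 6 are not connected in the tree, so the decomposition is invalid.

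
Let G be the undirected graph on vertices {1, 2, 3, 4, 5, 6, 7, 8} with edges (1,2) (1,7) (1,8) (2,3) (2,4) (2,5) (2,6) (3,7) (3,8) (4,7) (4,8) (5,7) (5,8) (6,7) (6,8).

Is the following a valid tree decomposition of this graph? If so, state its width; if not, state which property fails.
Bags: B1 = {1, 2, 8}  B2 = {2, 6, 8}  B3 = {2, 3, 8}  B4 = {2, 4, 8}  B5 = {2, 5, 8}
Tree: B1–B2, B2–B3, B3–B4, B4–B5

A tree decomposition must satisfy three properties: every vertex lies in some bag; for every edge, both endpoints lie together in some bag; and for every vertex, the bags containing it form a connected subtree. Here vertex 7 appears in no bag, so the decomposition is invalid.

No — vertex 7 appears in no bag.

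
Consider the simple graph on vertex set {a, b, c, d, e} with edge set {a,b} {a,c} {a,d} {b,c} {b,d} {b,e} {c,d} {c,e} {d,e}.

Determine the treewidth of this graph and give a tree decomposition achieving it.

Treewidth 3.
One such decomposition:
Bags: B1 = {a, b, c, d}  B2 = {b, c, d, e}
Tree: B1–B2

The largest bag has 4 vertices, giving width 3; this decomposition certifies tw(G) ≤ 3. For the lower bound, the 4 vertices {b, c, d, e} are pairwise adjacent, and any tree decomposition puts a clique entirely inside one bag — forcing width ≥ 3. Therefore the treewidth is 3.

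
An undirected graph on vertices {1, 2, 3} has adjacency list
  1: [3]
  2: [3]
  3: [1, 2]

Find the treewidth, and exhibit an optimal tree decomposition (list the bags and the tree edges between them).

The largest bag has 2 vertices, giving width 1; this decomposition certifies tw(G) ≤ 1. Any graph with an edge has treewidth ≥ 1, and G has the edge 3–1. Hence tw(G) = 1 exactly.

Treewidth 1.
One optimal decomposition is:
Bags: B1 = {1, 3}  B2 = {2, 3}
Tree: B1–B2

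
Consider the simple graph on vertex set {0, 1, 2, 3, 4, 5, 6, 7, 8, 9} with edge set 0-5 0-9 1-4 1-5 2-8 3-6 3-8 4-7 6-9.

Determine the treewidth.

A width-1 tree decomposition is:
Bags: B1 = {2, 8}  B2 = {3, 8}  B3 = {3, 6}  B4 = {6, 9}  B5 = {0, 9}  B6 = {0, 5}  B7 = {1, 5}  B8 = {1, 4}  B9 = {4, 7}
Tree: B1–B2, B2–B3, B3–B4, B4–B5, B5–B6, B6–B7, B7–B8, B8–B9
Every bag has size at most 2, so the width is 2 − 1 = 1 and tw(G) ≤ 1. G has an edge, so its treewidth is at least 1. Combining the bounds, tw(G) = 1.

1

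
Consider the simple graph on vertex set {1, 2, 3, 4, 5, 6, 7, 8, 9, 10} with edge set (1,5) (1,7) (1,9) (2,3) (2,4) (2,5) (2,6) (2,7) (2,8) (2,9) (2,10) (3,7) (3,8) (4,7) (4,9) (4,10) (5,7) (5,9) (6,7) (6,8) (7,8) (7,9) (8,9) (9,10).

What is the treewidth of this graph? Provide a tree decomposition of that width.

Each bag holds 4 vertices, so the decomposition has width 3, which upper-bounds the treewidth. For the lower bound, the 4 vertices {1, 5, 7, 9} are pairwise adjacent, and any tree decomposition puts a clique entirely inside one bag — forcing width ≥ 3. Hence tw(G) = 3 exactly.

Treewidth 3.
One such decomposition:
Bags: B1 = {2, 4, 7, 9}  B2 = {2, 4, 9, 10}  B3 = {2, 7, 8, 9}  B4 = {2, 5, 7, 9}  B5 = {1, 5, 7, 9}  B6 = {2, 3, 7, 8}  B7 = {2, 6, 7, 8}
Tree: B1–B2, B1–B3, B3–B4, B4–B5, B3–B6, B6–B7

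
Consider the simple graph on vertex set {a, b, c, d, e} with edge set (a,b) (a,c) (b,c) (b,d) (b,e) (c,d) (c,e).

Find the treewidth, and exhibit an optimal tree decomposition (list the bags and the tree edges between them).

Every bag has size at most 3, so the width is 3 − 1 = 2 and tw(G) ≤ 2. Conversely, {b, c, d} is a clique of size 3, and the vertices of any clique must share a bag in every tree decomposition; so some bag has ≥ 3 vertices and tw(G) ≥ 2. Combining the bounds, tw(G) = 2.

Treewidth 2.
One such decomposition:
Bags: B1 = {b, c, e}  B2 = {b, c, d}  B3 = {a, b, c}
Tree: B1–B2, B1–B3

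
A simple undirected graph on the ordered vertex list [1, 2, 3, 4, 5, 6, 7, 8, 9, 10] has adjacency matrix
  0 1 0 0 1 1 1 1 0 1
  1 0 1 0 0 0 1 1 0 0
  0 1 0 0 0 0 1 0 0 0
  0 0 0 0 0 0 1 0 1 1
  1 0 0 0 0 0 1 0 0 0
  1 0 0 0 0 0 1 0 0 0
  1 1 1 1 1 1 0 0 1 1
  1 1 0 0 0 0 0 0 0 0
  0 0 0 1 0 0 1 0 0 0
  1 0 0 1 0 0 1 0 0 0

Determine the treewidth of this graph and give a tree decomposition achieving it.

Treewidth 2.
One such decomposition:
Bags: B1 = {1, 2, 7}  B2 = {1, 6, 7}  B3 = {1, 7, 10}  B4 = {1, 2, 8}  B5 = {1, 5, 7}  B6 = {2, 3, 7}  B7 = {4, 7, 10}  B8 = {4, 7, 9}
Tree: B1–B2, B2–B3, B1–B4, B3–B5, B1–B6, B3–B7, B7–B8

Each bag holds 3 vertices, so the decomposition has width 2, which upper-bounds the treewidth. Conversely, {1, 2, 8} is a clique of size 3, and the vertices of any clique must share a bag in every tree decomposition; so some bag has ≥ 3 vertices and tw(G) ≥ 2. Therefore the treewidth is 2.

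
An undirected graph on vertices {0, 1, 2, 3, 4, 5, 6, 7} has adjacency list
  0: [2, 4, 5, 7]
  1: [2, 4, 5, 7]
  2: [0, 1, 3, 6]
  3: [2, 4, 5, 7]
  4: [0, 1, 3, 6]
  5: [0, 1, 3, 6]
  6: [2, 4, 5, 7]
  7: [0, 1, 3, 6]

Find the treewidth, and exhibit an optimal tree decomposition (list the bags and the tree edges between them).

Treewidth 4.
Bags: B1 = {1, 2, 4, 5, 7}  B2 = {2, 4, 5, 6, 7}  B3 = {2, 3, 4, 5, 7}  B4 = {0, 2, 4, 5, 7}
Tree: B1–B2, B2–B3, B3–B4

Each bag holds 5 vertices, so the decomposition has width 4, which upper-bounds the treewidth. For the lower bound: the 5 vertex sets {1,4}, {2,6}, {3,5}, {7}, {0} are disjoint, each induces a connected subgraph, and every pair is joined by at least one edge of G. Contracting each set to a single vertex therefore yields K_{5} as a minor, and since treewidth is minor-monotone, tw(G) ≥ tw(K_{5}) = 4. Therefore the treewidth is 4.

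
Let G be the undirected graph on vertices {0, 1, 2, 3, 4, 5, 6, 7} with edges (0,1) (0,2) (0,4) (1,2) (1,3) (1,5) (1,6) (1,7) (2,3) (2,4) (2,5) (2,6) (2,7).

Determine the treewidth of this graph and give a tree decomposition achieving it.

Treewidth 2.
One optimal decomposition is:
Bags: B1 = {1, 2, 3}  B2 = {0, 1, 2}  B3 = {0, 2, 4}  B4 = {1, 2, 5}  B5 = {1, 2, 6}  B6 = {1, 2, 7}
Tree: B1–B2, B2–B3, B1–B4, B2–B5, B2–B6

The largest bag has 3 vertices, giving width 2; this decomposition certifies tw(G) ≤ 2. On the other hand G contains the 3-clique {0, 1, 2}. A clique must lie in a single bag of any decomposition, so no decomposition can have width below 2. Hence tw(G) = 2 exactly.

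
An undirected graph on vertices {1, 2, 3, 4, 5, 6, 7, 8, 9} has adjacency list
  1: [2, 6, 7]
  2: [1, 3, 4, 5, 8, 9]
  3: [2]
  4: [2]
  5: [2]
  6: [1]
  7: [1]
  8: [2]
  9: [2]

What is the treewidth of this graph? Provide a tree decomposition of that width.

The largest bag has 2 vertices, giving width 1; this decomposition certifies tw(G) ≤ 1. Since G has at least one edge (e.g. 2–8), it is not an edgeless graph, so tw(G) ≥ 1. Combining the bounds, tw(G) = 1.

Treewidth 1.
One optimal decomposition is:
Bags: B1 = {2, 8}  B2 = {1, 2}  B3 = {2, 4}  B4 = {1, 7}  B5 = {2, 5}  B6 = {2, 3}  B7 = {2, 9}  B8 = {1, 6}
Tree: B1–B2, B1–B3, B2–B4, B3–B5, B2–B6, B1–B7, B2–B8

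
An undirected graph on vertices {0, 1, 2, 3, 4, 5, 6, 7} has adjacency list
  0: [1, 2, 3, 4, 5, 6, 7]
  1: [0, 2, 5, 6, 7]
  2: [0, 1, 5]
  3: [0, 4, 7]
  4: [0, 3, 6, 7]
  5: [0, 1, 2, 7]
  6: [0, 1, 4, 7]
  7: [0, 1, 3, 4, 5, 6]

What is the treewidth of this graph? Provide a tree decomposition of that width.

The largest bag has 4 vertices, giving width 3; this decomposition certifies tw(G) ≤ 3. On the other hand G contains the 4-clique {0, 1, 2, 5}. A clique must lie in a single bag of any decomposition, so no decomposition can have width below 3. Combining the bounds, tw(G) = 3.

Treewidth 3.
One such decomposition:
Bags: B1 = {0, 4, 6, 7}  B2 = {0, 1, 6, 7}  B3 = {0, 1, 5, 7}  B4 = {0, 3, 4, 7}  B5 = {0, 1, 2, 5}
Tree: B1–B2, B2–B3, B1–B4, B3–B5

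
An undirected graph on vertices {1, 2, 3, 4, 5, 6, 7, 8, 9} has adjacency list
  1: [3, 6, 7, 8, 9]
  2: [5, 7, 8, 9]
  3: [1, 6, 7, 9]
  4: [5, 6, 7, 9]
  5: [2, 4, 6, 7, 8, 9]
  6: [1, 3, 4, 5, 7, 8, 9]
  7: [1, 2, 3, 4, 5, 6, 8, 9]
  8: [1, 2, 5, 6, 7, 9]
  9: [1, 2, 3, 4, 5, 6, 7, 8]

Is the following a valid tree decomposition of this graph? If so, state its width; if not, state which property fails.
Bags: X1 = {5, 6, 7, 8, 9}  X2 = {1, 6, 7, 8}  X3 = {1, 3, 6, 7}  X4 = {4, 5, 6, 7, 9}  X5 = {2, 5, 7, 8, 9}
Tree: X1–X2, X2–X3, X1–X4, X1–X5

No — edge (9,1) lies in no bag.

A tree decomposition must satisfy three properties: every vertex lies in some bag; for every edge, both endpoints lie together in some bag; and for every vertex, the bags containing it form a connected subtree. Here edge (9,1) lies in no bag, so the decomposition is invalid.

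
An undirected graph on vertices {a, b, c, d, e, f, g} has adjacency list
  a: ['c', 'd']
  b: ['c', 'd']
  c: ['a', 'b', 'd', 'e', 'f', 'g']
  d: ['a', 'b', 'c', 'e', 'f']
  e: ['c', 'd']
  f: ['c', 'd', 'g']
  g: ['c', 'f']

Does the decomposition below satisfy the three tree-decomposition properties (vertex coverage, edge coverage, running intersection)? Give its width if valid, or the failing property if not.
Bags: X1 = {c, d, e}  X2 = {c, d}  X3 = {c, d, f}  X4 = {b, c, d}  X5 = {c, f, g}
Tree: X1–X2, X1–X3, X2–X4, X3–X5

No — vertex a appears in no bag.

A tree decomposition must satisfy three properties: every vertex lies in some bag; for every edge, both endpoints lie together in some bag; and for every vertex, the bags containing it form a connected subtree. Here vertex a appears in no bag, so the decomposition is invalid.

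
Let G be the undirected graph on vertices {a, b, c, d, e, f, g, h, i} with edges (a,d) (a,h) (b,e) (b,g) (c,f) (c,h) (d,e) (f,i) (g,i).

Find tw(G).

A width-2 tree decomposition is:
Bags: B1 = {a, c, h}  B2 = {a, c, d}  B3 = {c, d, e}  B4 = {b, c, e}  B5 = {b, c, g}  B6 = {c, g, i}  B7 = {c, f, i}
Tree: B1–B2, B2–B3, B3–B4, B4–B5, B5–B6, B6–B7
Each bag holds 3 vertices, so the decomposition has width 2, which upper-bounds the treewidth. For the lower bound, G contains the cycle c–h–a–d–e–b–g–i–f–c, so G is not a forest; only forests have treewidth ≤ 1, hence tw(G) ≥ 2. Therefore the treewidth is 2.

2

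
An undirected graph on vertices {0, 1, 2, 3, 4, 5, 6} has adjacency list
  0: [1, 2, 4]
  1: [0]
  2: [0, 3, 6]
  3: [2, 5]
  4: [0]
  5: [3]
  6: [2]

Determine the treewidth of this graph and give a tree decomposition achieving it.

Treewidth 1.
Bags: B1 = {0, 2}  B2 = {2, 3}  B3 = {0, 1}  B4 = {3, 5}  B5 = {2, 6}  B6 = {0, 4}
Tree: B1–B2, B1–B3, B2–B4, B1–B5, B1–B6

Every bag has size at most 2, so the width is 2 − 1 = 1 and tw(G) ≤ 1. G has an edge, so its treewidth is at least 1. Combining the bounds, tw(G) = 1.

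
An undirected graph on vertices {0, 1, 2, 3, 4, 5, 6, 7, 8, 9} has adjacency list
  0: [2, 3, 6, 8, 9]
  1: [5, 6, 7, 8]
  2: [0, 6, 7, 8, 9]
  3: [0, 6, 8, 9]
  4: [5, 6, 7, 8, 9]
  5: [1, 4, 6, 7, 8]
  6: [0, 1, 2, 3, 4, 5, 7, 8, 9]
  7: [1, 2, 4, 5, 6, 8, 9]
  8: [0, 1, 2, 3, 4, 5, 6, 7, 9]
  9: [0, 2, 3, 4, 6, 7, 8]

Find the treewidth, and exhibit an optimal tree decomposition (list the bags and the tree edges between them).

Every bag has size at most 5, so the width is 5 − 1 = 4 and tw(G) ≤ 4. On the other hand G contains the 5-clique {0, 2, 6, 8, 9}. A clique must lie in a single bag of any decomposition, so no decomposition can have width below 4. Therefore the treewidth is 4.

Treewidth 4.
One optimal decomposition is:
Bags: B1 = {0, 2, 6, 8, 9}  B2 = {2, 6, 7, 8, 9}  B3 = {4, 6, 7, 8, 9}  B4 = {0, 3, 6, 8, 9}  B5 = {4, 5, 6, 7, 8}  B6 = {1, 5, 6, 7, 8}
Tree: B1–B2, B2–B3, B1–B4, B3–B5, B5–B6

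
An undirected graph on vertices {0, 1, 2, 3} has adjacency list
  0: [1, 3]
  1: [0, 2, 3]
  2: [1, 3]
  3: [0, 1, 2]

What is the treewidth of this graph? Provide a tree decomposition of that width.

Treewidth 2.
One optimal decomposition is:
Bags: B1 = {0, 1, 3}  B2 = {1, 2, 3}
Tree: B1–B2

Each bag holds 3 vertices, so the decomposition has width 2, which upper-bounds the treewidth. Conversely, {0, 1, 3} is a clique of size 3, and the vertices of any clique must share a bag in every tree decomposition; so some bag has ≥ 3 vertices and tw(G) ≥ 2. Therefore the treewidth is 2.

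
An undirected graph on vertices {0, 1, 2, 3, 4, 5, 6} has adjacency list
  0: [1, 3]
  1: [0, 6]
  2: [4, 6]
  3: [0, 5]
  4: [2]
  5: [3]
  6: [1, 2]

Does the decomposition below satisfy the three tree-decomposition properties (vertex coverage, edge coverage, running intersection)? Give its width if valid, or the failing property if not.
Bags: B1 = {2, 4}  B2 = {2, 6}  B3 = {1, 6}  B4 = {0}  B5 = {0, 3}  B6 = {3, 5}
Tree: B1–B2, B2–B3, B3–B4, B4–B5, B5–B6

A tree decomposition must satisfy three properties: every vertex lies in some bag; for every edge, both endpoints lie together in some bag; and for every vertex, the bags containing it form a connected subtree. Here edge (1,0) lies in no bag, so the decomposition is invalid.

No — edge (1,0) lies in no bag.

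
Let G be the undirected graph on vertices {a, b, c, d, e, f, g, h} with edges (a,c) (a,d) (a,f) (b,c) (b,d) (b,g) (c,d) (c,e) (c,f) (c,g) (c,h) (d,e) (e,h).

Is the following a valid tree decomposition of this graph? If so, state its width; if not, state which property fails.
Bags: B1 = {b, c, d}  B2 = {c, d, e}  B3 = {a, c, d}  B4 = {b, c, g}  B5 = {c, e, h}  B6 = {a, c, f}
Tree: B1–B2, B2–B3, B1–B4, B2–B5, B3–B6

Yes; width 2.

Checking the three conditions: (i) the bags cover all of {a, b, c, d, e, f, g, h}; (ii) for each edge, some bag contains both endpoints; (iii) the bags containing any fixed vertex form a subtree. All hold, so the decomposition is valid with width 3 − 1 = 2.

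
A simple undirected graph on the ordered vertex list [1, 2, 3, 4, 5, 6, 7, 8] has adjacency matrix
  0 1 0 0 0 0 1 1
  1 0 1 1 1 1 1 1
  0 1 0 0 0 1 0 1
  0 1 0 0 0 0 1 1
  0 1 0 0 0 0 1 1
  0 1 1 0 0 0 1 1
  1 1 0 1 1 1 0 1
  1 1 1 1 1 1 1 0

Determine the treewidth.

3

A width-3 tree decomposition is:
Bags: B1 = {2, 6, 7, 8}  B2 = {2, 4, 7, 8}  B3 = {1, 2, 7, 8}  B4 = {2, 3, 6, 8}  B5 = {2, 5, 7, 8}
Tree: B1–B2, B2–B3, B1–B4, B2–B5
Every bag has size at most 4, so the width is 4 − 1 = 3 and tw(G) ≤ 3. Conversely, {2, 3, 6, 8} is a clique of size 4, and the vertices of any clique must share a bag in every tree decomposition; so some bag has ≥ 4 vertices and tw(G) ≥ 3. Combining the bounds, tw(G) = 3.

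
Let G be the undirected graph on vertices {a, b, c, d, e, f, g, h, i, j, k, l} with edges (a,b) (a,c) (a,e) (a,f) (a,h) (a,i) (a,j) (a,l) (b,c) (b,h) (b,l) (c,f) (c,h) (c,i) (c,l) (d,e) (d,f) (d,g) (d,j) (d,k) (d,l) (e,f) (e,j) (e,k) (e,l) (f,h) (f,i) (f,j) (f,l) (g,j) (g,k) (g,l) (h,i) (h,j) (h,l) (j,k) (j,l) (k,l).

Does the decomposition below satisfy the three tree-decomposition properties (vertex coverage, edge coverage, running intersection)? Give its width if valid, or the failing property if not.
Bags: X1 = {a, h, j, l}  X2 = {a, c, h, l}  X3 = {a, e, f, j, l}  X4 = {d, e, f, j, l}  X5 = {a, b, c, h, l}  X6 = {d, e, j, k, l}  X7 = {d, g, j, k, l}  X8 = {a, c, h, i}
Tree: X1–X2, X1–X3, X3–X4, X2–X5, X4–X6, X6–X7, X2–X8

A tree decomposition must satisfy three properties: every vertex lies in some bag; for every edge, both endpoints lie together in some bag; and for every vertex, the bags containing it form a connected subtree. Here edge (f,h) lies in no bag, so the decomposition is invalid.

No — edge (f,h) lies in no bag.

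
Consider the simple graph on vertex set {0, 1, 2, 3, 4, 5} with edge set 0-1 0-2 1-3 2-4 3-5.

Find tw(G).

1

A width-1 tree decomposition is:
Bags: B1 = {2, 4}  B2 = {0, 2}  B3 = {0, 1}  B4 = {1, 3}  B5 = {3, 5}
Tree: B1–B2, B2–B3, B3–B4, B4–B5
Every bag has size at most 2, so the width is 2 − 1 = 1 and tw(G) ≤ 1. G has an edge, so its treewidth is at least 1. The upper and lower bounds meet at 1, so that is the treewidth.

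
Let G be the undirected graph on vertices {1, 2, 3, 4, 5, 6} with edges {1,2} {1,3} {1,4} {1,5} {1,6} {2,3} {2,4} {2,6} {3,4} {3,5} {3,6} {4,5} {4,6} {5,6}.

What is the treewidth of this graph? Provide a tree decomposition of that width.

Treewidth 4.
One such decomposition:
Bags: B1 = {1, 3, 4, 5, 6}  B2 = {1, 2, 3, 4, 6}
Tree: B1–B2

Every bag has size at most 5, so the width is 5 − 1 = 4 and tw(G) ≤ 4. For the lower bound, the 5 vertices {1, 2, 3, 4, 6} are pairwise adjacent, and any tree decomposition puts a clique entirely inside one bag — forcing width ≥ 4. Therefore the treewidth is 4.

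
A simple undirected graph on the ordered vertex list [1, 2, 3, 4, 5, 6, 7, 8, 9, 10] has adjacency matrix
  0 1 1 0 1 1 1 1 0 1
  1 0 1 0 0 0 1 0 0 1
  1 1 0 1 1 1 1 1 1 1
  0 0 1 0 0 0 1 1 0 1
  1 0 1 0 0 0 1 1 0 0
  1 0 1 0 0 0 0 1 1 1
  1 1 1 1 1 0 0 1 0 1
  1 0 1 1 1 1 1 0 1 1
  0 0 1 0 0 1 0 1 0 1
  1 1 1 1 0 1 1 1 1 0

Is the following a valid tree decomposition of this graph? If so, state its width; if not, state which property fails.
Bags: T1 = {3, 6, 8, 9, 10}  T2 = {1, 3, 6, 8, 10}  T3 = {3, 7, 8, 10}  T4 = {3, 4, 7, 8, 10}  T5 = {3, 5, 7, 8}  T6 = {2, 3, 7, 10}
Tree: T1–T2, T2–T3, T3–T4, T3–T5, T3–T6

A tree decomposition must satisfy three properties: every vertex lies in some bag; for every edge, both endpoints lie together in some bag; and for every vertex, the bags containing it form a connected subtree. Here edge (1,7) lies in no bag, so the decomposition is invalid.

No — edge (1,7) lies in no bag.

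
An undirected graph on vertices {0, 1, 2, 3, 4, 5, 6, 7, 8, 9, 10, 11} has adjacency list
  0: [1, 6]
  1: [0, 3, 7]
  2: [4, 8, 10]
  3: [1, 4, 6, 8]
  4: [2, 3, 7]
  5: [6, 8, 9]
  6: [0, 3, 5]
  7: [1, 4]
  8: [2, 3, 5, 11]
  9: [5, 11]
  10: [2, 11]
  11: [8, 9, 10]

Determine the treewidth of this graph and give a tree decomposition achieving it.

The largest bag has 4 vertices, giving width 3; this decomposition certifies tw(G) ≤ 3. For the lower bound: the 4 vertex sets {0,1,7}, {6}, {3}, {2,4,5,8} are disjoint, each induces a connected subgraph, and every pair is joined by at least one edge of G. Contracting each set to a single vertex therefore yields K_{4} as a minor, and since treewidth is minor-monotone, tw(G) ≥ tw(K_{4}) = 3. Hence tw(G) = 3 exactly.

Treewidth 3.
One optimal decomposition is:
Bags: B1 = {0, 1, 6, 7}  B2 = {1, 3, 6, 7}  B3 = {3, 4, 6, 7}  B4 = {3, 4, 5, 6}  B5 = {3, 4, 5, 8}  B6 = {2, 4, 5, 8}  B7 = {2, 5, 8, 9}  B8 = {2, 8, 9, 11}  B9 = {2, 9, 10, 11}
Tree: B1–B2, B2–B3, B3–B4, B4–B5, B5–B6, B6–B7, B7–B8, B8–B9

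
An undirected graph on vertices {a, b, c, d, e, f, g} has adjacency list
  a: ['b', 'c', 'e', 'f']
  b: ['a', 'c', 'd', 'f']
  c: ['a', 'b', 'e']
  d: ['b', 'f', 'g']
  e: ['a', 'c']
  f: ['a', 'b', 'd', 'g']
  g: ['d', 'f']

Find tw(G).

A width-2 tree decomposition is:
Bags: B1 = {a, b, f}  B2 = {b, d, f}  B3 = {a, b, c}  B4 = {d, f, g}  B5 = {a, c, e}
Tree: B1–B2, B1–B3, B2–B4, B3–B5
Each bag holds 3 vertices, so the decomposition has width 2, which upper-bounds the treewidth. For the lower bound, the 3 vertices {a, c, e} are pairwise adjacent, and any tree decomposition puts a clique entirely inside one bag — forcing width ≥ 2. Combining the bounds, tw(G) = 2.

2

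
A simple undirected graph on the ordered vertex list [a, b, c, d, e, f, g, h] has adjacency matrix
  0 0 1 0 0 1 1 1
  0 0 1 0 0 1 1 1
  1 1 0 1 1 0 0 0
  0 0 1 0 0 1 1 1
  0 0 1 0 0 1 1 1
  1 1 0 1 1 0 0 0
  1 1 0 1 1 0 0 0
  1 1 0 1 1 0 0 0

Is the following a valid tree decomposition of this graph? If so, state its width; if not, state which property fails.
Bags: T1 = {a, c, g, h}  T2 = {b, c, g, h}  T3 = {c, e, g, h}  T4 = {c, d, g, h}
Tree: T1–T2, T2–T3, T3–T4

No — vertex f appears in no bag.

A tree decomposition must satisfy three properties: every vertex lies in some bag; for every edge, both endpoints lie together in some bag; and for every vertex, the bags containing it form a connected subtree. Here vertex f appears in no bag, so the decomposition is invalid.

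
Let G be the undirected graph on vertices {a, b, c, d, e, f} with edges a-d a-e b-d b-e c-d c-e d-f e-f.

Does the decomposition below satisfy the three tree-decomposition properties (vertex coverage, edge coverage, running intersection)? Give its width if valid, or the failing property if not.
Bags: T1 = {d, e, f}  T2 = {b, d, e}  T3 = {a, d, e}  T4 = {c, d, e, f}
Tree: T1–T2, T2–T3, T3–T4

No — bags containing vertex f are not connected in the tree.

A tree decomposition must satisfy three properties: every vertex lies in some bag; for every edge, both endpoints lie together in some bag; and for every vertex, the bags containing it form a connected subtree. Here bags containing vertex f are not connected in the tree, so the decomposition is invalid.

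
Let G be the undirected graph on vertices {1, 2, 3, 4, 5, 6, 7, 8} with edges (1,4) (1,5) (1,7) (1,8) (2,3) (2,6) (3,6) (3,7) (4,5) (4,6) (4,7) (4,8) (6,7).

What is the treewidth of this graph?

2

A width-2 tree decomposition is:
Bags: B1 = {4, 6, 7}  B2 = {1, 4, 7}  B3 = {3, 6, 7}  B4 = {2, 3, 6}  B5 = {1, 4, 8}  B6 = {1, 4, 5}
Tree: B1–B2, B1–B3, B3–B4, B2–B5, B2–B6
Every bag has size at most 3, so the width is 3 − 1 = 2 and tw(G) ≤ 2. Conversely, {2, 3, 6} is a clique of size 3, and the vertices of any clique must share a bag in every tree decomposition; so some bag has ≥ 3 vertices and tw(G) ≥ 2. Therefore the treewidth is 2.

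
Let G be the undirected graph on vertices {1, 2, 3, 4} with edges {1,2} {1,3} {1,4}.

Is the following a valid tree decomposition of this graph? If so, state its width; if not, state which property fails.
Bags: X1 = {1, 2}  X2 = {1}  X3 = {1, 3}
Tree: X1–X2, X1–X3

A tree decomposition must satisfy three properties: every vertex lies in some bag; for every edge, both endpoints lie together in some bag; and for every vertex, the bags containing it form a connected subtree. Here vertex 4 appears in no bag, so the decomposition is invalid.

No — vertex 4 appears in no bag.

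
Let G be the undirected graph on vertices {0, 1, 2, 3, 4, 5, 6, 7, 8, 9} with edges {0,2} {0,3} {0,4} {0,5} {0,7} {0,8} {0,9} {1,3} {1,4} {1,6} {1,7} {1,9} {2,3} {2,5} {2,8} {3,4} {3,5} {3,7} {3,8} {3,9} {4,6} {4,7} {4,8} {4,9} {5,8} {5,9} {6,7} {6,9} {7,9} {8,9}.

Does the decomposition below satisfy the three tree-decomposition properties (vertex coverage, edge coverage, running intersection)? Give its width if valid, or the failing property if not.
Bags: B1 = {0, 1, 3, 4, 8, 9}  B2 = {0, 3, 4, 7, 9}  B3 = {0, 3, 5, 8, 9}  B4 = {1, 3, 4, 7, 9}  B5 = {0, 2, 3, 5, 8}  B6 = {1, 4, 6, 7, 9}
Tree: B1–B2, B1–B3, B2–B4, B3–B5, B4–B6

No — bags containing vertex 1 are not connected in the tree.

A tree decomposition must satisfy three properties: every vertex lies in some bag; for every edge, both endpoints lie together in some bag; and for every vertex, the bags containing it form a connected subtree. Here bags containing vertex 1 are not connected in the tree, so the decomposition is invalid.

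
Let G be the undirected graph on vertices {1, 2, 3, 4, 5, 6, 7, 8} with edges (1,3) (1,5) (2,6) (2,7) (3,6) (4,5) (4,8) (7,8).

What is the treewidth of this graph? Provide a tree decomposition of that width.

The largest bag has 3 vertices, giving width 2; this decomposition certifies tw(G) ≤ 2. Since 4–5–1–3–6–2–7–8–4 is a cycle in G, G is not acyclic. Forests are exactly the graphs of treewidth ≤ 1, so tw(G) ≥ 2. Therefore the treewidth is 2.

Treewidth 2.
One optimal decomposition is:
Bags: B1 = {1, 4, 5}  B2 = {1, 3, 4}  B3 = {3, 4, 6}  B4 = {2, 4, 6}  B5 = {2, 4, 7}  B6 = {4, 7, 8}
Tree: B1–B2, B2–B3, B3–B4, B4–B5, B5–B6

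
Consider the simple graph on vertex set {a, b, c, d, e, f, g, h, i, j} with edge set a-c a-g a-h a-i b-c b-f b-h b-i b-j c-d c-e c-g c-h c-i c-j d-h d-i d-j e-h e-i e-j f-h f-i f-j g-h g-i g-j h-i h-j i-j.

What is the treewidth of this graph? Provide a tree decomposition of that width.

Every bag has size at most 5, so the width is 5 − 1 = 4 and tw(G) ≤ 4. Conversely, {c, d, h, i, j} is a clique of size 5, and the vertices of any clique must share a bag in every tree decomposition; so some bag has ≥ 5 vertices and tw(G) ≥ 4. Hence tw(G) = 4 exactly.

Treewidth 4.
Bags: B1 = {c, g, h, i, j}  B2 = {c, d, h, i, j}  B3 = {a, c, g, h, i}  B4 = {c, e, h, i, j}  B5 = {b, c, h, i, j}  B6 = {b, f, h, i, j}
Tree: B1–B2, B1–B3, B1–B4, B4–B5, B5–B6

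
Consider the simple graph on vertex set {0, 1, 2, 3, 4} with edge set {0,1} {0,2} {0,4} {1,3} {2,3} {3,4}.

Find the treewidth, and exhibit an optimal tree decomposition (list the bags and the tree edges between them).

Each bag holds 3 vertices, so the decomposition has width 2, which upper-bounds the treewidth. Since 2–3–1–0–2 is a cycle in G, G is not acyclic. Forests are exactly the graphs of treewidth ≤ 1, so tw(G) ≥ 2. The upper and lower bounds meet at 2, so that is the treewidth.

Treewidth 2.
Bags: B1 = {0, 2, 3}  B2 = {0, 1, 3}  B3 = {0, 3, 4}
Tree: B1–B2, B2–B3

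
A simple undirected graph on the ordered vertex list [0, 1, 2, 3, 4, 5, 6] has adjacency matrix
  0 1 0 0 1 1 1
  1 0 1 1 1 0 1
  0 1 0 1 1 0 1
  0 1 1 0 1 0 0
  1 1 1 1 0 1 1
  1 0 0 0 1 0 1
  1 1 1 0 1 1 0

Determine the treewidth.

A width-3 tree decomposition is:
Bags: B1 = {0, 1, 4, 6}  B2 = {1, 2, 4, 6}  B3 = {1, 2, 3, 4}  B4 = {0, 4, 5, 6}
Tree: B1–B2, B2–B3, B1–B4
Every bag has size at most 4, so the width is 4 − 1 = 3 and tw(G) ≤ 3. Conversely, {0, 1, 4, 6} is a clique of size 4, and the vertices of any clique must share a bag in every tree decomposition; so some bag has ≥ 4 vertices and tw(G) ≥ 3. Therefore the treewidth is 3.

3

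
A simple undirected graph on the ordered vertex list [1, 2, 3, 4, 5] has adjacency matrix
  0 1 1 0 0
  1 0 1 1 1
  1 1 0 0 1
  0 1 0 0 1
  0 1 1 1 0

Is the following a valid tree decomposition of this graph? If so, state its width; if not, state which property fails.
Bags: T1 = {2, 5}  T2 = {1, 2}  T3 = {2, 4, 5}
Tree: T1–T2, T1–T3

A tree decomposition must satisfy three properties: every vertex lies in some bag; for every edge, both endpoints lie together in some bag; and for every vertex, the bags containing it form a connected subtree. Here vertex 3 appears in no bag, so the decomposition is invalid.

No — vertex 3 appears in no bag.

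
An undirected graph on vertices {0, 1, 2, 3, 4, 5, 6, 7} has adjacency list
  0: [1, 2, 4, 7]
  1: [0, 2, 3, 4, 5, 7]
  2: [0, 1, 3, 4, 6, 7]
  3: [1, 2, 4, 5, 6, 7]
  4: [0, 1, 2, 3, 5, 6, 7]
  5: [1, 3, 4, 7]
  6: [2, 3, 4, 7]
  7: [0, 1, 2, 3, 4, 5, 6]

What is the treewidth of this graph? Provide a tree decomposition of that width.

Treewidth 4.
Bags: B1 = {1, 2, 3, 4, 7}  B2 = {0, 1, 2, 4, 7}  B3 = {1, 3, 4, 5, 7}  B4 = {2, 3, 4, 6, 7}
Tree: B1–B2, B1–B3, B1–B4

The largest bag has 5 vertices, giving width 4; this decomposition certifies tw(G) ≤ 4. Conversely, {0, 1, 2, 4, 7} is a clique of size 5, and the vertices of any clique must share a bag in every tree decomposition; so some bag has ≥ 5 vertices and tw(G) ≥ 4. The upper and lower bounds meet at 4, so that is the treewidth.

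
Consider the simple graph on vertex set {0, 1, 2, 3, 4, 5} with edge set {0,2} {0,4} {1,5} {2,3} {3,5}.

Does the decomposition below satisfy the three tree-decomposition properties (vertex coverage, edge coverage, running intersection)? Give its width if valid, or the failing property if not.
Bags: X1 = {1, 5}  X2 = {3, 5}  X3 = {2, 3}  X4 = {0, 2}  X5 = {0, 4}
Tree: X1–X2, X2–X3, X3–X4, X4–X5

Yes; width 1.

Every vertex of G appears in some bag (union = {0, 1, 2, 3, 4, 5}); every edge is covered by a bag; and for each vertex v the set of bags containing v is connected in the bag tree. The decomposition is therefore valid. The largest bag has 2 vertices, so the width is 1.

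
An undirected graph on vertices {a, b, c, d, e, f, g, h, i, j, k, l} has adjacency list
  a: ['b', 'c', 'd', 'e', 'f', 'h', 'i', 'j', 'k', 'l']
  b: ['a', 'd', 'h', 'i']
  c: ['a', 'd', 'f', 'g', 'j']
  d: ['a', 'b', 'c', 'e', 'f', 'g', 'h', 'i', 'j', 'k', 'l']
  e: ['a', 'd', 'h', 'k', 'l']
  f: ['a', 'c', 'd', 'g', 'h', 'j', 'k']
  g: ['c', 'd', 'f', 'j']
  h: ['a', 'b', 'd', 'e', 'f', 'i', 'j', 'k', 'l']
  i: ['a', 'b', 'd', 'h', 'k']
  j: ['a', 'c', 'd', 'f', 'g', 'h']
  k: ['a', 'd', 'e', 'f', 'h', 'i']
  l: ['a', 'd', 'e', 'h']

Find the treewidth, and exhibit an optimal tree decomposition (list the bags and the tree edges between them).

Treewidth 4.
One optimal decomposition is:
Bags: B1 = {a, d, f, h, j}  B2 = {a, c, d, f, j}  B3 = {a, d, f, h, k}  B4 = {c, d, f, g, j}  B5 = {a, d, e, h, k}  B6 = {a, d, e, h, l}  B7 = {a, d, h, i, k}  B8 = {a, b, d, h, i}
Tree: B1–B2, B1–B3, B2–B4, B3–B5, B5–B6, B5–B7, B7–B8

Every bag has size at most 5, so the width is 5 − 1 = 4 and tw(G) ≤ 4. Conversely, {c, d, f, g, j} is a clique of size 5, and the vertices of any clique must share a bag in every tree decomposition; so some bag has ≥ 5 vertices and tw(G) ≥ 4. Therefore the treewidth is 4.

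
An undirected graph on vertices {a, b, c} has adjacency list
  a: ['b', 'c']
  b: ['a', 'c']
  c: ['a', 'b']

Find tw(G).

A width-2 tree decomposition is:
Bags: B1 = {a, b, c}
Tree: (single bag)
A single bag containing all 3 vertices is trivially a valid decomposition of width 2. Conversely, {a, b, c} is a clique of size 3, and the vertices of any clique must share a bag in every tree decomposition; so some bag has ≥ 3 vertices and tw(G) ≥ 2. Therefore the treewidth is 2.

2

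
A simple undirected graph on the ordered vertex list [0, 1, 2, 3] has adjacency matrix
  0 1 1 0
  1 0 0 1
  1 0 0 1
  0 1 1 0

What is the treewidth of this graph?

A width-2 tree decomposition is:
Bags: B1 = {0, 1, 2}  B2 = {1, 2, 3}
Tree: B1–B2
Each bag holds 3 vertices, so the decomposition has width 2, which upper-bounds the treewidth. Since 2–0–1–3–2 is a cycle in G, G is not acyclic. Forests are exactly the graphs of treewidth ≤ 1, so tw(G) ≥ 2. Hence tw(G) = 2 exactly.

2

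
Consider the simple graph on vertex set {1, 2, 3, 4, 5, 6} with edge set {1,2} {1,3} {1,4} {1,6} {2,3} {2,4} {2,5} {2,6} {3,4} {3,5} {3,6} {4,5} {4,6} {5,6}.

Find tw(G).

A width-4 tree decomposition is:
Bags: B1 = {2, 3, 4, 5, 6}  B2 = {1, 2, 3, 4, 6}
Tree: B1–B2
Every bag has size at most 5, so the width is 5 − 1 = 4 and tw(G) ≤ 4. Conversely, {1, 2, 3, 4, 6} is a clique of size 5, and the vertices of any clique must share a bag in every tree decomposition; so some bag has ≥ 5 vertices and tw(G) ≥ 4. The upper and lower bounds meet at 4, so that is the treewidth.

4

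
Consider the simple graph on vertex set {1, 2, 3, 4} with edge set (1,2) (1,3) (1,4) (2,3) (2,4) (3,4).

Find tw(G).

3

A width-3 tree decomposition is:
Bags: B1 = {1, 2, 3, 4}
Tree: (single bag)
With just one bag of size 4, the width is 4 − 1 = 3, so tw(G) ≤ 3. On the other hand G contains the 4-clique {1, 2, 3, 4}. A clique must lie in a single bag of any decomposition, so no decomposition can have width below 3. Therefore the treewidth is 3.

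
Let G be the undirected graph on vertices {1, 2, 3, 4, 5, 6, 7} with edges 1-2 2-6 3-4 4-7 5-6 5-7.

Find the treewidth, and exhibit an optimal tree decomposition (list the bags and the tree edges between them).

Treewidth 1.
Bags: B1 = {3, 4}  B2 = {4, 7}  B3 = {5, 7}  B4 = {5, 6}  B5 = {2, 6}  B6 = {1, 2}
Tree: B1–B2, B2–B3, B3–B4, B4–B5, B5–B6

Every bag has size at most 2, so the width is 2 − 1 = 1 and tw(G) ≤ 1. Any graph with an edge has treewidth ≥ 1, and G has the edge 3–4. The upper and lower bounds meet at 1, so that is the treewidth.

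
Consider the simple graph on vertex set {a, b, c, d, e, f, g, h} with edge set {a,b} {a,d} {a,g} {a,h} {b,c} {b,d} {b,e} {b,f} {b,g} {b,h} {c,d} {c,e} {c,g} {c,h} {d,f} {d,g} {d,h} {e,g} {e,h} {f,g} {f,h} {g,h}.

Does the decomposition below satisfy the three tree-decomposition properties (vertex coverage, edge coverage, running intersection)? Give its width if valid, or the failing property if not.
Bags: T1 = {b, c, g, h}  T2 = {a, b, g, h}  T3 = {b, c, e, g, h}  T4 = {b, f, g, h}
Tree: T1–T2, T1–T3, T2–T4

A tree decomposition must satisfy three properties: every vertex lies in some bag; for every edge, both endpoints lie together in some bag; and for every vertex, the bags containing it form a connected subtree. Here vertex d appears in no bag, so the decomposition is invalid.

No — vertex d appears in no bag.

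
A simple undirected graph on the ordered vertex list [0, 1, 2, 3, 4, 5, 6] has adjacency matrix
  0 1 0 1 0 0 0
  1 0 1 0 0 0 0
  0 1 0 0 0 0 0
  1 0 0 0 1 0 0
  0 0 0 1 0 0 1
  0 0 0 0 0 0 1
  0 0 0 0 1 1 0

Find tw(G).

1

A width-1 tree decomposition is:
Bags: B1 = {5, 6}  B2 = {4, 6}  B3 = {3, 4}  B4 = {0, 3}  B5 = {0, 1}  B6 = {1, 2}
Tree: B1–B2, B2–B3, B3–B4, B4–B5, B5–B6
Every bag has size at most 2, so the width is 2 − 1 = 1 and tw(G) ≤ 1. Since G has at least one edge (e.g. 5–6), it is not an edgeless graph, so tw(G) ≥ 1. The upper and lower bounds meet at 1, so that is the treewidth.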